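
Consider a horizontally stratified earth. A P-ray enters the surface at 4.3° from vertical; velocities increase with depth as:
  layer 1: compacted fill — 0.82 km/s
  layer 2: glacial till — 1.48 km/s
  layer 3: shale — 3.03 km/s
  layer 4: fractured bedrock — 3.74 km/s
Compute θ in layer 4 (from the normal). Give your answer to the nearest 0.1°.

Snell's law across each interface conserves sin θ / V, so sin θ_4 = V_4·sin θ₁/V₁.
sin θ_4 = 3.74 × sin 4.3° / 0.82 = 0.3420.
θ_4 = 20.00° from the vertical.

20.0°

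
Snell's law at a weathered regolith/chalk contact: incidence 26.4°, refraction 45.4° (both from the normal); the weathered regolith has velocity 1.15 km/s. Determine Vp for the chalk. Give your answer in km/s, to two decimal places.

1.84 km/s

Snell's law: sin 26.4°/V₁ = sin 45.4°/V₂.
V₂ = V₁·sin 45.4°/sin 26.4° = 1.15 × 1.6014 = 1.84 km/s.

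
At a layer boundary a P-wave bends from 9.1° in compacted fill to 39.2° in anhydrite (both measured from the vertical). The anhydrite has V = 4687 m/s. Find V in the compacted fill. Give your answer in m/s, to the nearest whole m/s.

Snell's law: sin 9.1°/V₁ = sin 39.2°/V₂.
V₁ = V₂·sin 9.1°/sin 39.2° = 4687 × 0.2502 = 1172.87 m/s.

1173 m/s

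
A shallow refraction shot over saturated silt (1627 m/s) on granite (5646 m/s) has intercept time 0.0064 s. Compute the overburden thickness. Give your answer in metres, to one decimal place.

5.4 m

θ_c = arcsin(1627/5646) = 16.75°; cos θ_c = 0.9576.
tᵢ = 2h cos θ_c/V₁ ⇒ h = tᵢ·V₁/(2 cos θ_c) = 0.0064·1627/(2·0.9576) = 5.44 m.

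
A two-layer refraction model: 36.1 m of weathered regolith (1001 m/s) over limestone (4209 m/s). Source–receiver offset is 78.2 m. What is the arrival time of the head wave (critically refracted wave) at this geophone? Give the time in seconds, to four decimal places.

0.0886 s

θ_c = arcsin(V₁/V₂) = arcsin(1001/4209) = 13.76°, cos θ_c = 0.9713.
Intercept time tᵢ = 2h cos θ_c / V₁ = 2·36.1·0.9713/1001 = 0.07006 s.
t = x/V₂ + tᵢ = 78.2/4209 + 0.07006 = 0.08864 s.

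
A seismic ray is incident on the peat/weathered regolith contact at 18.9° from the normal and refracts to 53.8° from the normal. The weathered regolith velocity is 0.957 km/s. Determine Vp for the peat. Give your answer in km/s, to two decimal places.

0.38 km/s

sin 18.9° = 0.3239; sin 53.8° = 0.8070.
V₁ = V₂·(sin θ₁/sin θ₂) = 0.957·(0.3239/0.8070) = 0.38 km/s.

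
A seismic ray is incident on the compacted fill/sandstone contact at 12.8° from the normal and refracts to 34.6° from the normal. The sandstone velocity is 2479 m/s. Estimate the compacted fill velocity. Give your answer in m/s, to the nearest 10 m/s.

Snell's law: sin 12.8°/V₁ = sin 34.6°/V₂.
V₁ = V₂·sin 12.8°/sin 34.6° = 2479 × 0.3902 = 967.20 m/s.

970 m/s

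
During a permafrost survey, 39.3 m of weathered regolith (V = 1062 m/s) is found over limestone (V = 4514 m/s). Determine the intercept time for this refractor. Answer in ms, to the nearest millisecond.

tᵢ = 2h·√(V₂²−V₁²)/(V₁V₂).
√(V₂²−V₁²) = √(4514²−1062²) = 4387.3 m/s.
tᵢ = 2·39.3·4387.3/(1062·4514) = 0.07193 s.

72 ms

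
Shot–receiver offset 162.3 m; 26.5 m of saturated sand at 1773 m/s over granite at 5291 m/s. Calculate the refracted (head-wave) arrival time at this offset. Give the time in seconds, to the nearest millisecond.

0.059 s

θ_c = arcsin(V₁/V₂) = arcsin(1773/5291) = 19.58°, cos θ_c = 0.9422.
Intercept time tᵢ = 2h cos θ_c / V₁ = 2·26.5·0.9422/1773 = 0.02816 s.
t = x/V₂ + tᵢ = 162.3/5291 + 0.02816 = 0.05884 s.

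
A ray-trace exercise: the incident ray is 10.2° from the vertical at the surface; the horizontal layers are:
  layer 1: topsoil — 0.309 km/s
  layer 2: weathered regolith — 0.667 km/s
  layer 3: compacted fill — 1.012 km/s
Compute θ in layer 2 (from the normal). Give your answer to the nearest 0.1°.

22.5°

Snell's law across each interface conserves sin θ / V, so sin θ_2 = V_2·sin θ₁/V₁.
sin θ_2 = 0.667 × sin 10.2° / 0.309 = 0.3823.
θ_2 = 22.47° from the vertical.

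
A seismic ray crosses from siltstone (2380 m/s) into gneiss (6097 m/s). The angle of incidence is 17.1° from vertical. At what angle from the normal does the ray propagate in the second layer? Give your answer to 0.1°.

48.9°

sin θ₁/V₁ = sin θ₂/V₂ ⇒ sin θ₂ = 6097·sin 17.1°/2380 = 6097·0.2940/2380 = 0.7533.
θ₂ = arcsin 0.7533 = 48.87° from the normal.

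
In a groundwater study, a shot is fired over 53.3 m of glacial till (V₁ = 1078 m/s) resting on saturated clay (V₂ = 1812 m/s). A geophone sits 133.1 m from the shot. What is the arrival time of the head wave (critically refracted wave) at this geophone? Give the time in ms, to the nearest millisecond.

153 ms

θ_c = arcsin(V₁/V₂) = arcsin(1078/1812) = 36.51°, cos θ_c = 0.8038.
Intercept time tᵢ = 2h cos θ_c / V₁ = 2·53.3·0.8038/1078 = 0.07948 s.
t = x/V₂ + tᵢ = 133.1/1812 + 0.07948 = 0.15294 s.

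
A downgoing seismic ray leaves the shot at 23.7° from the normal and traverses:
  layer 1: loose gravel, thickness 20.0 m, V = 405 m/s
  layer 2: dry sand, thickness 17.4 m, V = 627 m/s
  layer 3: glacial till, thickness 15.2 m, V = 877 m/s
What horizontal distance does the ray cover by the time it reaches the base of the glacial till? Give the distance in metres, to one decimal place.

Apply Snell's law at each interface; in layer i the horizontal offset is hᵢ·tan θᵢ.
Layer 1: θ = 23.70°; offset = 20.0·tan 23.70° = 8.779 m.
Layer 2: sin θ = 627·sin 23.7°/405 = 0.6223, θ = 38.48°; offset = 17.4·tan 38.48° = 13.832 m.
Layer 3: sin θ = 877·sin 23.7°/405 = 0.8704, θ = 60.50°; offset = 15.2·tan 60.50° = 26.870 m.
Σ offsets = 49.482 m.

49.5 m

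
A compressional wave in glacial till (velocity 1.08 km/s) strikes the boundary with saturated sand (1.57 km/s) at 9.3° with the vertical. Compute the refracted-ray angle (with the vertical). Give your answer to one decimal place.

Snell's law: sin θ₂ = (V₂/V₁)·sin θ₁ = (1.57/1.08)·sin 9.3° = 0.2349.
θ₂ = sin⁻¹(0.2349) = 13.59° (from vertical).

13.6°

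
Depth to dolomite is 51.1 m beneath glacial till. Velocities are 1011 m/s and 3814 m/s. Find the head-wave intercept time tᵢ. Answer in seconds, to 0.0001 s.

0.0975 s

θ_c = arcsin(V₁/V₂) = arcsin(1011/3814) = 15.37°; cos θ_c = 0.9642.
tᵢ = 2h·cos θ_c / V₁ = 2·51.1·0.9642 / 1011 = 0.09747 s.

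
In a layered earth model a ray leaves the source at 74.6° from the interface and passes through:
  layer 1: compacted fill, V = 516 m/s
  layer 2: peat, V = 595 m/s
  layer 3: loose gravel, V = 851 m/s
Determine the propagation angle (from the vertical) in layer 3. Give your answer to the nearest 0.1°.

26.0°

From the normal: θ₁ = 90° − 74.6° = 15.4°.
Ray parameter p = sin 15.4° / 516 = 5.1464e-04 s/m.
sin θ_3 = p·V_3 = 5.1464e-04 × 851 = 0.4380.
θ_3 = arcsin 0.4380 = 25.97°.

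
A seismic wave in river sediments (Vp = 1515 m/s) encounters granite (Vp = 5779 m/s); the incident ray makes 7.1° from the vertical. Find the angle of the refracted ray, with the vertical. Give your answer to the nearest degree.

Snell's law: sin θ₂ = (V₂/V₁)·sin θ₁ = (5779/1515)·sin 7.1° = 0.4715.
θ₂ = sin⁻¹(0.4715) = 28.13° (from vertical).

28°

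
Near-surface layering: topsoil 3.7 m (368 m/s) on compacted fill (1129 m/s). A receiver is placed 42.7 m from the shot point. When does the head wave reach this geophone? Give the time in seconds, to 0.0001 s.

0.0568 s

t = x/V₂ + 2h·√(V₂²−V₁²)/(V₁V₂).
√(V₂²−V₁²) = √(1129²−368²) = 1067.3 m/s; delay term = 2·3.7·1067.3/(368·1129) = 0.01901 s.
t = 42.7/1129 + 0.01901 = 0.05683 s.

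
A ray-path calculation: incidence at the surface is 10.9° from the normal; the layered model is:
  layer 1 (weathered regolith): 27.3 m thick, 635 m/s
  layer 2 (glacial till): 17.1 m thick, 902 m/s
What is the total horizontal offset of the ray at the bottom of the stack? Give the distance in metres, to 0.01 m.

10.03 m

Apply Snell's law at each interface; in layer i the horizontal offset is hᵢ·tan θᵢ.
Layer 1: θ = 10.90°; offset = 27.3·tan 10.90° = 5.2572 m.
Layer 2: sin θ = 902·sin 10.9°/635 = 0.2686, θ = 15.58°; offset = 17.1·tan 15.58° = 4.7684 m.
Summing the layer offsets gives 10.0255 m.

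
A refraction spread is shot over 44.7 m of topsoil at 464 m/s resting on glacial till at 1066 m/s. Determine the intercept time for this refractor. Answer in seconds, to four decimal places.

0.1735 s

θ_c = arcsin(V₁/V₂) = arcsin(464/1066) = 25.80°; cos θ_c = 0.9003.
tᵢ = 2h·cos θ_c / V₁ = 2·44.7·0.9003 / 464 = 0.17346 s.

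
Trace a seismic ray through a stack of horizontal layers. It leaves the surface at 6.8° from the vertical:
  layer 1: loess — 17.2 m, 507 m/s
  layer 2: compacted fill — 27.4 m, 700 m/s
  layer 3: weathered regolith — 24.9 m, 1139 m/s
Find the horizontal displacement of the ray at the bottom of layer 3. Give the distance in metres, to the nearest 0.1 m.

Ray parameter p = sin 6.8° / 507 m/s = 2.3354e-04 s/m.
Layer 1: θ = 6.80°; offset = 17.2·tan 6.80° = 2.051 m.
Layer 2: sin θ = p·700 = 0.1635 → θ = 9.41°; offset = 27.4·tan 9.41° = 4.540 m.
Layer 3: sin θ = p·1139 = 0.2660 → θ = 15.43°; offset = 24.9·tan 15.43° = 6.871 m.
Total horizontal offset = 13.462 m.

13.5 m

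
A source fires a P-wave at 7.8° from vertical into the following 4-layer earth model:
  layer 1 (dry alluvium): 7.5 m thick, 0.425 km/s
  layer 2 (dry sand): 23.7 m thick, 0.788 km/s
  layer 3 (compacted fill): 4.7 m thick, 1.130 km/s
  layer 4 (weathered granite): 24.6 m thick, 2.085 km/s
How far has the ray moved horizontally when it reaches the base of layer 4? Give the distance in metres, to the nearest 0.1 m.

31.0 m

Ray parameter p = sin 7.8° / 0.425 km/s = 3.1933e-01 s/km.
Layer 1: θ = 7.80°; offset = 7.5·tan 7.80° = 1.027 m.
Layer 2: sin θ = p·0.788 = 0.2516 → θ = 14.57°; offset = 23.7·tan 14.57° = 6.162 m.
Layer 3: sin θ = p·1.130 = 0.3608 → θ = 21.15°; offset = 4.7·tan 21.15° = 1.818 m.
Layer 4: sin θ = p·2.085 = 0.6658 → θ = 41.74°; offset = 24.6·tan 41.74° = 21.952 m.
Σ offsets = 30.960 m.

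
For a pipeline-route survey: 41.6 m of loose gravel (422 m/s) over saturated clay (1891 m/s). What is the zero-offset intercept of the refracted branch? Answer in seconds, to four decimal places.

θ_c = arcsin(V₁/V₂) = arcsin(422/1891) = 12.89°; cos θ_c = 0.9748.
tᵢ = 2h·cos θ_c / V₁ = 2·41.6·0.9748 / 422 = 0.19218 s.

0.1922 s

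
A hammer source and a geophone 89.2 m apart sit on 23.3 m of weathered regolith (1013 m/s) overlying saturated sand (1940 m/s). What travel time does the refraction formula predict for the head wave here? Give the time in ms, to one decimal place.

t = x/V₂ + 2h·√(V₂²−V₁²)/(V₁V₂).
√(V₂²−V₁²) = √(1940²−1013²) = 1654.5 m/s; delay term = 2·23.3·1654.5/(1013·1940) = 0.03923 s.
t = 89.2/1940 + 0.03923 = 0.08521 s.

85.2 ms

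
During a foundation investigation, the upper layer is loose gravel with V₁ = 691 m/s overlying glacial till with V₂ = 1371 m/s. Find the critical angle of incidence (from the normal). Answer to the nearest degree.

30°

Critical incidence: sin θ_c = V₁/V₂ = 691/1371 = 0.5040.
θ_c = arcsin 0.5040 = 30.27°.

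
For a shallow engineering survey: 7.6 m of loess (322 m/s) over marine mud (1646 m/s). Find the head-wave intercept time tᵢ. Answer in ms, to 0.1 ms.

tᵢ = 2h·√(V₂²−V₁²)/(V₁V₂).
√(V₂²−V₁²) = √(1646²−322²) = 1614.2 m/s.
tᵢ = 2·7.6·1614.2/(322·1646) = 0.04629 s.

46.3 ms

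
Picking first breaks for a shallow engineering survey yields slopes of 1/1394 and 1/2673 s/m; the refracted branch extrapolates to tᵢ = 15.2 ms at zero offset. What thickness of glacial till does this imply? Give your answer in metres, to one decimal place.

θ_c = arcsin(1394/2673) = 31.43°; cos θ_c = 0.8532.
tᵢ = 2h cos θ_c/V₁ ⇒ h = tᵢ·V₁/(2 cos θ_c) = 0.0152·1394/(2·0.8532) = 12.42 m.

12.4 m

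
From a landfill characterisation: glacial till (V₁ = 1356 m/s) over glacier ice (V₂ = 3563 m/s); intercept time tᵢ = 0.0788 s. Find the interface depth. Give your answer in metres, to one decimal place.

θ_c = arcsin(1356/3563) = 22.37°; cos θ_c = 0.9247.
tᵢ = 2h cos θ_c/V₁ ⇒ h = tᵢ·V₁/(2 cos θ_c) = 0.0788·1356/(2·0.9247) = 57.77 m.

57.8 m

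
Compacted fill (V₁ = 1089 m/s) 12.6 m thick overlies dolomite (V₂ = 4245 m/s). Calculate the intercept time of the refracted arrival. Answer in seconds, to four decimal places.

θ_c = arcsin(V₁/V₂) = arcsin(1089/4245) = 14.86°; cos θ_c = 0.9665.
tᵢ = 2h·cos θ_c / V₁ = 2·12.6·0.9665 / 1089 = 0.02237 s.

0.0224 s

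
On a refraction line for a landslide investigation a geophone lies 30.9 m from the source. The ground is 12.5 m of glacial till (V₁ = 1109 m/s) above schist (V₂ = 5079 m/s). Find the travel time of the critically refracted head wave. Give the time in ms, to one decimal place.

θ_c = arcsin(V₁/V₂) = arcsin(1109/5079) = 12.61°, cos θ_c = 0.9759.
Intercept time tᵢ = 2h cos θ_c / V₁ = 2·12.5·0.9759/1109 = 0.02200 s.
t = x/V₂ + tᵢ = 30.9/5079 + 0.02200 = 0.02808 s.

28.1 ms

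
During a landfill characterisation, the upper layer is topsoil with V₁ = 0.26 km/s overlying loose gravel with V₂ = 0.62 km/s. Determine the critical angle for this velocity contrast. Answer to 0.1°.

24.8°

At critical incidence the refracted ray runs along the interface (θ₂ = 90°), so sin θ_c = V₁/V₂.
θ_c = arcsin(0.26/0.62) = arcsin 0.4194 = 24.79°.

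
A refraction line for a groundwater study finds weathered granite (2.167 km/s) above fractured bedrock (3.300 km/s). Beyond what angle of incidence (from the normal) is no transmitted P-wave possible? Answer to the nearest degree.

41°

At critical incidence the refracted ray runs along the interface (θ₂ = 90°), so sin θ_c = V₁/V₂.
θ_c = arcsin(2.167/3.300) = arcsin 0.6567 = 41.05°.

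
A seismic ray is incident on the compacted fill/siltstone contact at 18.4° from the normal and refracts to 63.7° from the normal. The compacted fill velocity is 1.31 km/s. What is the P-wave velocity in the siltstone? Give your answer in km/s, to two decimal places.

sin 18.4° = 0.3156; sin 63.7° = 0.8965.
V₂ = V₁·(sin θ₂/sin θ₁) = 1.31·(0.8965/0.3156) = 3.72 km/s.

3.72 km/s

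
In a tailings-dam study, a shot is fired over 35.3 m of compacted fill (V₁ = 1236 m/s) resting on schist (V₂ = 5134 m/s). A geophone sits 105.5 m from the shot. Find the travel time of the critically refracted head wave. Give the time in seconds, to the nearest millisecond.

θ_c = arcsin(V₁/V₂) = arcsin(1236/5134) = 13.93°, cos θ_c = 0.9706.
Intercept time tᵢ = 2h cos θ_c / V₁ = 2·35.3·0.9706/1236 = 0.05544 s.
t = x/V₂ + tᵢ = 105.5/5134 + 0.05544 = 0.07599 s.

0.076 s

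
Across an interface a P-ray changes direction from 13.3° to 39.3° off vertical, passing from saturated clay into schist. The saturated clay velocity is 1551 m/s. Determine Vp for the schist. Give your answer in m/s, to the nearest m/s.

4270 m/s

Snell's law: sin 13.3°/V₁ = sin 39.3°/V₂.
V₂ = V₁·sin 39.3°/sin 13.3° = 1551 × 2.7532 = 4270.27 m/s.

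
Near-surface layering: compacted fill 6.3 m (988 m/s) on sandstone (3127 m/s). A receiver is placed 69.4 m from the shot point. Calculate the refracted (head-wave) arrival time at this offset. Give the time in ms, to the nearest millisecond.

t = x/V₂ + 2h·√(V₂²−V₁²)/(V₁V₂).
√(V₂²−V₁²) = √(3127²−988²) = 2966.8 m/s; delay term = 2·6.3·2966.8/(988·3127) = 0.01210 s.
t = 69.4/3127 + 0.01210 = 0.03429 s.

34 ms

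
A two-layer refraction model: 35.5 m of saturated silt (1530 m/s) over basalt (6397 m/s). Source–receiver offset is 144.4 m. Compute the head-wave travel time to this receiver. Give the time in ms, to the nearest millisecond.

68 ms

t = x/V₂ + 2h·√(V₂²−V₁²)/(V₁V₂).
√(V₂²−V₁²) = √(6397²−1530²) = 6211.3 m/s; delay term = 2·35.5·6211.3/(1530·6397) = 0.04506 s.
t = 144.4/6397 + 0.04506 = 0.06763 s.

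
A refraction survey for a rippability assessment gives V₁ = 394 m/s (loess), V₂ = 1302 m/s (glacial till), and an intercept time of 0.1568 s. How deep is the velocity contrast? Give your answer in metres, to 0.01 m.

32.41 m

h = tᵢ·V₁·V₂ / (2·√(V₂²−V₁²)).
√(V₂²−V₁²) = √(1302² − 394²) = 1241.0 m/s.
h = 0.1568 s × 394 × 1302 / (2 × 1241.0) = 32.41 m.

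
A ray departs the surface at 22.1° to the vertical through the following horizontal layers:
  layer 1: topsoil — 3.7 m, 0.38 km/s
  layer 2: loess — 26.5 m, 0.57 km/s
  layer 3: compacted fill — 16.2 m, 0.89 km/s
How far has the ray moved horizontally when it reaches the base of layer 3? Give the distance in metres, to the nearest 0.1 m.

49.8 m

Apply Snell's law at each interface; in layer i the horizontal offset is hᵢ·tan θᵢ.
Layer 1: θ = 22.10°; offset = 3.7·tan 22.10° = 1.502 m.
Layer 2: sin θ = 0.57·sin 22.1°/0.38 = 0.5643, θ = 34.36°; offset = 26.5·tan 34.36° = 18.115 m.
Layer 3: sin θ = 0.89·sin 22.1°/0.38 = 0.8812, θ = 61.78°; offset = 16.2·tan 61.78° = 30.190 m.
Total horizontal offset = 49.808 m.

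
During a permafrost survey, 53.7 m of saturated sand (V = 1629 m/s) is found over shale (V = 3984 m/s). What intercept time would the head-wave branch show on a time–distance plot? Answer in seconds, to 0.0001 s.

0.0602 s

θ_c = arcsin(V₁/V₂) = arcsin(1629/3984) = 24.13°; cos θ_c = 0.9126.
tᵢ = 2h·cos θ_c / V₁ = 2·53.7·0.9126 / 1629 = 0.06017 s.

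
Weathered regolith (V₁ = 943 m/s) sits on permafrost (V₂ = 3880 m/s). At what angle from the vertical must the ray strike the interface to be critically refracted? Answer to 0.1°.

At critical incidence the refracted ray runs along the interface (θ₂ = 90°), so sin θ_c = V₁/V₂.
θ_c = arcsin(943/3880) = arcsin 0.2430 = 14.07°.

14.1°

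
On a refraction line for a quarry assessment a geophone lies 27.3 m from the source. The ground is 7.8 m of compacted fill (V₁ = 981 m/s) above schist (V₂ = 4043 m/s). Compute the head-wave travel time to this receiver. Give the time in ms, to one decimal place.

θ_c = arcsin(V₁/V₂) = arcsin(981/4043) = 14.04°, cos θ_c = 0.9701.
Intercept time tᵢ = 2h cos θ_c / V₁ = 2·7.8·0.9701/981 = 0.01543 s.
t = x/V₂ + tᵢ = 27.3/4043 + 0.01543 = 0.02218 s.

22.2 ms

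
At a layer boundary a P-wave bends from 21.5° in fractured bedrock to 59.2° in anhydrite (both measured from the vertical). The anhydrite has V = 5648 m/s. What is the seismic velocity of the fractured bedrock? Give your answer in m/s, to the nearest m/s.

2410 m/s

Snell's law: sin 21.5°/V₁ = sin 59.2°/V₂.
V₁ = V₂·sin 21.5°/sin 59.2° = 5648 × 0.4267 = 2409.89 m/s.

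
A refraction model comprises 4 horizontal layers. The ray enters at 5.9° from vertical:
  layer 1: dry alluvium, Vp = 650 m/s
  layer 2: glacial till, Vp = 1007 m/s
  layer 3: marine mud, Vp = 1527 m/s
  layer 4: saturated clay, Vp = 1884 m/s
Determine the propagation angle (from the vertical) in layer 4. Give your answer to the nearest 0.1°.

Ray parameter p = sin 5.9° / 650 = 1.5814e-04 s/m.
sin θ_4 = p·V_4 = 1.5814e-04 × 1884 = 0.2979.
θ_4 = 17.33° from the vertical.

17.3°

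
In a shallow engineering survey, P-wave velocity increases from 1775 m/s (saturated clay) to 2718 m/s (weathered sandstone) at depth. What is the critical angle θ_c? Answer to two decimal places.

At critical incidence the refracted ray runs along the interface (θ₂ = 90°), so sin θ_c = V₁/V₂.
θ_c = arcsin(1775/2718) = arcsin 0.6531 = 40.77°.

40.77°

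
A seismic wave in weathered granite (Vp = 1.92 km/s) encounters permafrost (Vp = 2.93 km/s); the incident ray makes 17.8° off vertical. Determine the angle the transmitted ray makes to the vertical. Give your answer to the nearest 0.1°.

27.8°

Snell's law: sin θ₂ = (V₂/V₁)·sin θ₁ = (2.93/1.92)·sin 17.8° = 0.4665.
θ₂ = arcsin 0.4665 = 27.81° from the normal.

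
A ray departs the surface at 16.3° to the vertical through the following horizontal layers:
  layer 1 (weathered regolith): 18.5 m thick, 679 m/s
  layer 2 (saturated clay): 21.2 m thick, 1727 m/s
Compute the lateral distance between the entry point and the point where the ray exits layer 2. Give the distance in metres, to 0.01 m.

27.02 m

Apply Snell's law at each interface; in layer i the horizontal offset is hᵢ·tan θᵢ.
Layer 1: θ = 16.30°; offset = 18.5·tan 16.30° = 5.4098 m.
Layer 2: sin θ = 1727·sin 16.3°/679 = 0.7139, θ = 45.55°; offset = 21.2·tan 45.55° = 21.6109 m.
Total horizontal offset = 27.0207 m.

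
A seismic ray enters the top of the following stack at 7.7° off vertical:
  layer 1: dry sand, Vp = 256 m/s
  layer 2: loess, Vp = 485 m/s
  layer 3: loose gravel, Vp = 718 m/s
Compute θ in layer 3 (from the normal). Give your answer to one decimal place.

22.1°

Snell's law across each interface conserves sin θ / V, so sin θ_3 = V_3·sin θ₁/V₁.
sin θ_3 = 718 × sin 7.7° / 256 = 0.3758.
θ_3 = arcsin 0.3758 = 22.07°.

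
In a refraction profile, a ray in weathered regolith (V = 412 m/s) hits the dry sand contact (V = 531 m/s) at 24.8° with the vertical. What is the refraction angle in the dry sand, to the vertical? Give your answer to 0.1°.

32.7°

Snell's law: sin θ₂ = (V₂/V₁)·sin θ₁ = (531/412)·sin 24.8° = 0.5406.
θ₂ = sin⁻¹(0.5406) = 32.72° (from vertical).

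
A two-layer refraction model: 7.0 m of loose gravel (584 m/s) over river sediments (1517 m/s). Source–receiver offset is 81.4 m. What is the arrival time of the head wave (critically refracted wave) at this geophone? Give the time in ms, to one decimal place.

75.8 ms

θ_c = arcsin(V₁/V₂) = arcsin(584/1517) = 22.64°, cos θ_c = 0.9229.
Intercept time tᵢ = 2h cos θ_c / V₁ = 2·7.0·0.9229/584 = 0.02213 s.
t = x/V₂ + tᵢ = 81.4/1517 + 0.02213 = 0.07578 s.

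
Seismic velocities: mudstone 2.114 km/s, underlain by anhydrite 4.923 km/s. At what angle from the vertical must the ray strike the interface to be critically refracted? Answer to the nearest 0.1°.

At critical incidence the refracted ray runs along the interface (θ₂ = 90°), so sin θ_c = V₁/V₂.
θ_c = arcsin(2.114/4.923) = arcsin 0.4294 = 25.43°.

25.4°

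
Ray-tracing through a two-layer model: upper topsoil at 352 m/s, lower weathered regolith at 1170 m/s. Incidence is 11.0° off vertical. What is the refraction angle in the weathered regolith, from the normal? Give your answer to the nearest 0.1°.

sin θ₁/V₁ = sin θ₂/V₂ ⇒ sin θ₂ = 1170·sin 11.0°/352 = 1170·0.1908/352 = 0.6342.
θ₂ = arcsin 0.6342 = 39.36° from the normal.

39.4°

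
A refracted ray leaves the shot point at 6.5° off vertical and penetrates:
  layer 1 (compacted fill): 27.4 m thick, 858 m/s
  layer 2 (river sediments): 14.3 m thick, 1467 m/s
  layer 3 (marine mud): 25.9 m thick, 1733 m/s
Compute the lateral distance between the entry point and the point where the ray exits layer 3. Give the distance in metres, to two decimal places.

Ray parameter p = sin 6.5° / 858 m/s = 1.3194e-04 s/m.
Layer 1: θ = 6.50°; offset = 27.4·tan 6.50° = 3.1218 m.
Layer 2: sin θ = p·1467 = 0.1936 → θ = 11.16°; offset = 14.3·tan 11.16° = 2.8212 m.
Layer 3: sin θ = p·1733 = 0.2286 → θ = 13.22°; offset = 25.9·tan 13.22° = 6.0832 m.
Summing the layer offsets gives 12.0262 m.

12.03 m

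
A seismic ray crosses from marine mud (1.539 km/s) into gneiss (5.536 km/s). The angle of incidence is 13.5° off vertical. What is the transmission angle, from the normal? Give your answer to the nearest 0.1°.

Snell's law: sin θ₂ = (V₂/V₁)·sin θ₁ = (5.536/1.539)·sin 13.5° = 0.8397.
θ₂ = sin⁻¹(0.8397) = 57.11° (from vertical).

57.1°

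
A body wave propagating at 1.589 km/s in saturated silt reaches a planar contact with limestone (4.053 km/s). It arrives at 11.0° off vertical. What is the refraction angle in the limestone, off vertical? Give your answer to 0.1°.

29.1°

sin θ₁/V₁ = sin θ₂/V₂ ⇒ sin θ₂ = 4.053·sin 11.0°/1.589 = 4.053·0.1908/1.589 = 0.4867.
θ₂ = arcsin 0.4867 = 29.12° from the normal.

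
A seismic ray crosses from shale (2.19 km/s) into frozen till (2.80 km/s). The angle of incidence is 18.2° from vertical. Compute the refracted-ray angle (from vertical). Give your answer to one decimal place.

Snell's law: sin θ₂ = (V₂/V₁)·sin θ₁ = (2.80/2.19)·sin 18.2° = 0.3993.
θ₂ = arcsin 0.3993 = 23.54° from the normal.

23.5°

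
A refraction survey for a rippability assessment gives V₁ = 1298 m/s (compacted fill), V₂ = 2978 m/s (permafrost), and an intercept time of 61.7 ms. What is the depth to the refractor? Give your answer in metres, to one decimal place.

44.5 m

θ_c = arcsin(1298/2978) = 25.84°; cos θ_c = 0.9000.
tᵢ = 2h cos θ_c/V₁ ⇒ h = tᵢ·V₁/(2 cos θ_c) = 0.0617·1298/(2·0.9000) = 44.49 m.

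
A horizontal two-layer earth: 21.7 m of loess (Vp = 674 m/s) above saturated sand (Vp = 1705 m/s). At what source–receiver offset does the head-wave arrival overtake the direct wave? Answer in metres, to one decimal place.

65.9 m

x_cross = 2h·√((V₂+V₁)/(V₂−V₁)).
(V₂+V₁)/(V₂−V₁) = (1705+674)/(1705−674) = 2.3075; √ = 1.5190.
x_cross = 2·21.7·1.5190 = 65.93 m.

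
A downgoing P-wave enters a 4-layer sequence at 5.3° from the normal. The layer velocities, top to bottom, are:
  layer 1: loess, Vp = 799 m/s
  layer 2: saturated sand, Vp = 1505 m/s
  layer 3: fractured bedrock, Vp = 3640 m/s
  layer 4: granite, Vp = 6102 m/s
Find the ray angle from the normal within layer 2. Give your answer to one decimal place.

Snell's law across each interface conserves sin θ / V, so sin θ_2 = V_2·sin θ₁/V₁.
sin θ_2 = 1505 × sin 5.3° / 799 = 0.1740.
θ_2 = 10.02° from the vertical.

10.0°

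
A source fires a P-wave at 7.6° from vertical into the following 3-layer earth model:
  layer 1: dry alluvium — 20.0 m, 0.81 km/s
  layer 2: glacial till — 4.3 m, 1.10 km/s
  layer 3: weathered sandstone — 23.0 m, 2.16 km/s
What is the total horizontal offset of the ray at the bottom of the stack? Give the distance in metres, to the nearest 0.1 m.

12.1 m

Apply Snell's law at each interface; in layer i the horizontal offset is hᵢ·tan θᵢ.
Layer 1: θ = 7.60°; offset = 20.0·tan 7.60° = 2.669 m.
Layer 2: sin θ = 1.10·sin 7.6°/0.81 = 0.1796, θ = 10.35°; offset = 4.3·tan 10.35° = 0.785 m.
Layer 3: sin θ = 2.16·sin 7.6°/0.81 = 0.3527, θ = 20.65°; offset = 23.0·tan 20.65° = 8.669 m.
Total horizontal offset = 12.122 m.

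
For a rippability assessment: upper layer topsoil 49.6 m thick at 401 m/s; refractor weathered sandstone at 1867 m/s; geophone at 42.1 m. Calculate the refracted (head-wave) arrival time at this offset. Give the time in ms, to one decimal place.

264.2 ms

θ_c = arcsin(V₁/V₂) = arcsin(401/1867) = 12.40°, cos θ_c = 0.9767.
Intercept time tᵢ = 2h cos θ_c / V₁ = 2·49.6·0.9767/401 = 0.24161 s.
t = x/V₂ + tᵢ = 42.1/1867 + 0.24161 = 0.26416 s.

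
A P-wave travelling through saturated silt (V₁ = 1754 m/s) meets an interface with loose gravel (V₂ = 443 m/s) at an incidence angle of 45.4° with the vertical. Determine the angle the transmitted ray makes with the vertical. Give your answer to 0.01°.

Snell's law: sin θ₂ = (V₂/V₁)·sin θ₁ = (443/1754)·sin 45.4° = 0.1798.
θ₂ = sin⁻¹(0.1798) = 10.36° (from vertical).

10.36°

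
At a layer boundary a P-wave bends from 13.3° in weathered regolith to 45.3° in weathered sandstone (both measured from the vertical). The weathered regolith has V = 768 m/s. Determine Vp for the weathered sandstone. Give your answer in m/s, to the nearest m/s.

2373 m/s

sin 13.3° = 0.2300; sin 45.3° = 0.7108.
V₂ = V₁·(sin θ₂/sin θ₁) = 768·(0.7108/0.2300) = 2372.94 m/s.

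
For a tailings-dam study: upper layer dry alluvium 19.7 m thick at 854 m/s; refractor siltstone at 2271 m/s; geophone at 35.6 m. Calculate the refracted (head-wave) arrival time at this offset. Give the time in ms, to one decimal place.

θ_c = arcsin(V₁/V₂) = arcsin(854/2271) = 22.09°, cos θ_c = 0.9266.
Intercept time tᵢ = 2h cos θ_c / V₁ = 2·19.7·0.9266/854 = 0.04275 s.
t = x/V₂ + tᵢ = 35.6/2271 + 0.04275 = 0.05843 s.

58.4 ms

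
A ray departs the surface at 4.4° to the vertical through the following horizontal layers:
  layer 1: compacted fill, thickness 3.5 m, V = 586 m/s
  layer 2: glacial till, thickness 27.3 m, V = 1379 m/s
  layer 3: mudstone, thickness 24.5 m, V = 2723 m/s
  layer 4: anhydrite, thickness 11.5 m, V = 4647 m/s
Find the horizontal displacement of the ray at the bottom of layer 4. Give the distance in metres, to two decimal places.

23.44 m

p = sin θ₁/V₁ = sin 4.4°/586 = 1.3092e-04 s/m is conserved through the stack.
Layer 1: θ = 4.40°; offset = 3.5·tan 4.40° = 0.2693 m.
Layer 2: sin θ = p·1379 = 0.1805 → θ = 10.40°; offset = 27.3·tan 10.40° = 5.0110 m.
Layer 3: sin θ = p·2723 = 0.3565 → θ = 20.89°; offset = 24.5·tan 20.89° = 9.3483 m.
Layer 4: sin θ = p·4647 = 0.6084 → θ = 37.47°; offset = 11.5·tan 37.47° = 8.8156 m.
Σ offsets = 23.4443 m.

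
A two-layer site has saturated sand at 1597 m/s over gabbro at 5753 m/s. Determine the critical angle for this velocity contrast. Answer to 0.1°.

16.1°

At critical incidence the refracted ray runs along the interface (θ₂ = 90°), so sin θ_c = V₁/V₂.
θ_c = arcsin(1597/5753) = arcsin 0.2776 = 16.12°.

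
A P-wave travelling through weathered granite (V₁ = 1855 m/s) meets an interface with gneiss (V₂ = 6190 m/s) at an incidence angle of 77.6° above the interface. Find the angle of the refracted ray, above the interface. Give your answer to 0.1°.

Convert to the normal: θ₁ = 90° − 77.6° = 12.4°.
Snell's law: sin θ₂ = (V₂/V₁)·sin θ₁ = (6190/1855)·sin 12.4° = 0.7166.
θ₂ = sin⁻¹(0.7166) = 45.77° (from vertical).
From the interface: 90° − 45.77° = 44.23°.

44.2°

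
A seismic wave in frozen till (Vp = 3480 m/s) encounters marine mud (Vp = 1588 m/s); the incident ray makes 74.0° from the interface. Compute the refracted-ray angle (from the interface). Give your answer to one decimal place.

Convert to the normal: θ₁ = 90° − 74.0° = 16.0°.
sin θ₁/V₁ = sin θ₂/V₂ ⇒ sin θ₂ = 1588·sin 16.0°/3480 = 1588·0.2756/3480 = 0.1258.
θ₂ = arcsin 0.1258 = 7.23° from the normal.
From the interface: 90° − 7.23° = 82.77°.

82.8°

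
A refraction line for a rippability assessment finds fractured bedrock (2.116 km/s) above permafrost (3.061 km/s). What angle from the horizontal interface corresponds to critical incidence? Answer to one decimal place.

46.3°

At critical incidence the refracted ray runs along the interface (θ₂ = 90°), so sin θ_c = V₁/V₂.
θ_c = arcsin(2.116/3.061) = arcsin 0.6913 = 43.73°.
Measured from the interface: 90° − 43.73° = 46.27°.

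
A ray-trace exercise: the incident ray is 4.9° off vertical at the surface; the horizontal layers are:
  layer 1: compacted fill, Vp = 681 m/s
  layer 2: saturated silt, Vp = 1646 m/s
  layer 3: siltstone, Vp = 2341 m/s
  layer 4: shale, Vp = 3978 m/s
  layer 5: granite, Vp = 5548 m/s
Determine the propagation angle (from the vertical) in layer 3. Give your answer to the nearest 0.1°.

Ray parameter p = sin 4.9° / 681 = 1.2543e-04 s/m.
sin θ_3 = p·V_3 = 1.2543e-04 × 2341 = 0.2936.
θ_3 = arcsin 0.2936 = 17.08°.

17.1°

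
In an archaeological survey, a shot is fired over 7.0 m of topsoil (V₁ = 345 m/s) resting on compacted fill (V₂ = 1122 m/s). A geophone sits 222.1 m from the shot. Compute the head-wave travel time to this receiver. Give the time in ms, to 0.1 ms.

t = x/V₂ + 2h·√(V₂²−V₁²)/(V₁V₂).
√(V₂²−V₁²) = √(1122²−345²) = 1067.6 m/s; delay term = 2·7.0·1067.6/(345·1122) = 0.03861 s.
t = 222.1/1122 + 0.03861 = 0.23656 s.

236.6 ms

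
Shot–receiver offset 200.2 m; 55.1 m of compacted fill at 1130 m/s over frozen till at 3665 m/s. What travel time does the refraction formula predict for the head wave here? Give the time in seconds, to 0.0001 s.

θ_c = arcsin(V₁/V₂) = arcsin(1130/3665) = 17.96°, cos θ_c = 0.9513.
Intercept time tᵢ = 2h cos θ_c / V₁ = 2·55.1·0.9513/1130 = 0.09277 s.
t = x/V₂ + tᵢ = 200.2/3665 + 0.09277 = 0.14740 s.

0.1474 s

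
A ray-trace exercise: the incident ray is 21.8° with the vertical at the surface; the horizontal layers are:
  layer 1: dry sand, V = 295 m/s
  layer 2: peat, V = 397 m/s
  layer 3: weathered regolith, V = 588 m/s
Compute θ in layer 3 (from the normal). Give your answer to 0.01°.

47.75°

Snell's law across each interface conserves sin θ / V, so sin θ_3 = V_3·sin θ₁/V₁.
sin θ_3 = 588 × sin 21.8° / 295 = 0.7402.
θ_3 = arcsin 0.7402 = 47.75°.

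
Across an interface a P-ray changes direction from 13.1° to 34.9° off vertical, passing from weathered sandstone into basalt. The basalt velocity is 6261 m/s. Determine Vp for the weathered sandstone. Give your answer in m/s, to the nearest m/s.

2480 m/s

sin 13.1° = 0.2267; sin 34.9° = 0.5721.
V₁ = V₂·(sin θ₁/sin θ₂) = 6261·(0.2267/0.5721) = 2480.25 m/s.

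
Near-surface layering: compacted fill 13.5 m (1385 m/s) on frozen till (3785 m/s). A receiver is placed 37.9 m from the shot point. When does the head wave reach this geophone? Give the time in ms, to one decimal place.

t = x/V₂ + 2h·√(V₂²−V₁²)/(V₁V₂).
√(V₂²−V₁²) = √(3785²−1385²) = 3522.5 m/s; delay term = 2·13.5·3522.5/(1385·3785) = 0.01814 s.
t = 37.9/3785 + 0.01814 = 0.02816 s.

28.2 ms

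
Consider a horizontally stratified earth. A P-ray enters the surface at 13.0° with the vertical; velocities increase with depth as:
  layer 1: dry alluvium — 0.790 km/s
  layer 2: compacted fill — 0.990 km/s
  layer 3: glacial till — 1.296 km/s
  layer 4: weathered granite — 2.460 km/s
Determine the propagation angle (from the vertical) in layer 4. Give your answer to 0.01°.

Ray parameter p = sin 13.0° / 0.790 = 2.8475e-01 s/km.
sin θ_4 = p·V_4 = 2.8475e-01 × 2.460 = 0.7005.
θ_4 = arcsin 0.7005 = 44.47°.

44.47°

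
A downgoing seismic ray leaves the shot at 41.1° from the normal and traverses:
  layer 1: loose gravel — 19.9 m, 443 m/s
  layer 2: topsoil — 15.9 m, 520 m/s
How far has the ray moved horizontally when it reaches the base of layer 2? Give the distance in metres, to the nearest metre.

Apply Snell's law at each interface; in layer i the horizontal offset is hᵢ·tan θᵢ.
Layer 1: θ = 41.10°; offset = 19.9·tan 41.10° = 17.360 m.
Layer 2: sin θ = 520·sin 41.1°/443 = 0.7716, θ = 50.50°; offset = 15.9·tan 50.50° = 19.289 m.
Summing the layer offsets gives 36.649 m.

37 m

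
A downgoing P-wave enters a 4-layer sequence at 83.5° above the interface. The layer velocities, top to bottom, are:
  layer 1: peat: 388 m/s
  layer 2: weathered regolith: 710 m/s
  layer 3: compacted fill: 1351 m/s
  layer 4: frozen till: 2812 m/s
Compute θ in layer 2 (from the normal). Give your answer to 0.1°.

12.0°

From the normal: θ₁ = 90° − 83.5° = 6.5°.
Ray parameter p = sin 6.5° / 388 = 2.9176e-04 s/m.
sin θ_2 = p·V_2 = 2.9176e-04 × 710 = 0.2072.
θ_2 = 11.96° from the vertical.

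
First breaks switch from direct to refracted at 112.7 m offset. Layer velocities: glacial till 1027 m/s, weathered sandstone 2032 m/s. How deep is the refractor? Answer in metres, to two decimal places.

32.30 m

h = (x_cross/2)·√((V₂−V₁)/(V₂+V₁)).
(V₂−V₁)/(V₂+V₁) = (2032−1027)/(2032+1027) = 0.3285; √ = 0.5732.
h = (112.7/2)·0.5732 = 32.30 m.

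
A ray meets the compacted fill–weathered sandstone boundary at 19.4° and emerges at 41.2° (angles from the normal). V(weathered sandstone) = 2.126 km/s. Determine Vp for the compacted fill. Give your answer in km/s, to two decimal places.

1.07 km/s

Snell's law: sin 19.4°/V₁ = sin 41.2°/V₂.
V₁ = V₂·sin 19.4°/sin 41.2° = 2.126 × 0.5043 = 1.07 km/s.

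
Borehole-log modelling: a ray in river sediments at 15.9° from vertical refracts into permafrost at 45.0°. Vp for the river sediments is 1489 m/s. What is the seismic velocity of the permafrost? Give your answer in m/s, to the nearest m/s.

sin 15.9° = 0.2740; sin 45.0° = 0.7071.
V₂ = V₁·(sin θ₂/sin θ₁) = 1489·(0.7071/0.2740) = 3843.21 m/s.

3843 m/s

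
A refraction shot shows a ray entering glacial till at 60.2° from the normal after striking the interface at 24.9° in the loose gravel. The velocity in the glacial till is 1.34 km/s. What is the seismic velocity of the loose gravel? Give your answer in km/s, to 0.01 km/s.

Snell's law: sin 24.9°/V₁ = sin 60.2°/V₂.
V₁ = V₂·sin 24.9°/sin 60.2° = 1.34 × 0.4852 = 0.65 km/s.

0.65 km/s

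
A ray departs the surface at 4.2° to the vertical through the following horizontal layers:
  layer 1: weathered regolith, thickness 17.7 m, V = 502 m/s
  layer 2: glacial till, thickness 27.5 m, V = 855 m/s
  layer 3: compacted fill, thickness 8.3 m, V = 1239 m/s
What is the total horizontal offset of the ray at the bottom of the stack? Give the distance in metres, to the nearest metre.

Apply Snell's law at each interface; in layer i the horizontal offset is hᵢ·tan θᵢ.
Layer 1: θ = 4.20°; offset = 17.7·tan 4.20° = 1.300 m.
Layer 2: sin θ = 855·sin 4.2°/502 = 0.1247, θ = 7.17°; offset = 27.5·tan 7.17° = 3.457 m.
Layer 3: sin θ = 1239·sin 4.2°/502 = 0.1808, θ = 10.41°; offset = 8.3·tan 10.41° = 1.525 m.
Summing the layer offsets gives 6.283 m.

6 m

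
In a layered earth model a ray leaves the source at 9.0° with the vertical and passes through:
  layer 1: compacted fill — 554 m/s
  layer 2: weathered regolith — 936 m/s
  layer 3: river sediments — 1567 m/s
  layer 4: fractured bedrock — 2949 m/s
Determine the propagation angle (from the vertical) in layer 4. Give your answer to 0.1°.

56.4°

Ray parameter p = sin 9.0° / 554 = 2.8237e-04 s/m.
sin θ_4 = p·V_4 = 2.8237e-04 × 2949 = 0.8327.
θ_4 = 56.38° from the vertical.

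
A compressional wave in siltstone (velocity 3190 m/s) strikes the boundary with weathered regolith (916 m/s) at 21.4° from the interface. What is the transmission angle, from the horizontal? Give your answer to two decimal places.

74.49°

Convert to the normal: θ₁ = 90° − 21.4° = 68.6°.
Snell's law: sin θ₂ = (V₂/V₁)·sin θ₁ = (916/3190)·sin 68.6° = 0.2674.
θ₂ = sin⁻¹(0.2674) = 15.51° (from vertical).
From the interface: 90° − 15.51° = 74.49°.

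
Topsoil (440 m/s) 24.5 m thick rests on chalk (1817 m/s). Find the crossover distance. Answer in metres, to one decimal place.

62.7 m

x_cross = 2h·√((V₂+V₁)/(V₂−V₁)).
(V₂+V₁)/(V₂−V₁) = (1817+440)/(1817−440) = 1.6391; √ = 1.2803.
x_cross = 2·24.5·1.2803 = 62.73 m.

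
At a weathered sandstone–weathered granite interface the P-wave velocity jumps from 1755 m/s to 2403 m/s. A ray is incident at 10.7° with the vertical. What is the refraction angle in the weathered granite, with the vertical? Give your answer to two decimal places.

14.73°

Snell's law: sin θ₂ = (V₂/V₁)·sin θ₁ = (2403/1755)·sin 10.7° = 0.2542.
θ₂ = sin⁻¹(0.2542) = 14.73° (from vertical).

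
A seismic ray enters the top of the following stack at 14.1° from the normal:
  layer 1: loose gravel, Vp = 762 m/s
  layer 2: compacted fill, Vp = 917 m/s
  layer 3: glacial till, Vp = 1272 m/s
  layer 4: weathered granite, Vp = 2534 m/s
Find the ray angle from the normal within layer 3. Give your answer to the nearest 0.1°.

Snell's law across each interface conserves sin θ / V, so sin θ_3 = V_3·sin θ₁/V₁.
sin θ_3 = 1272 × sin 14.1° / 762 = 0.4067.
θ_3 = arcsin 0.4067 = 24.00°.

24.0°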